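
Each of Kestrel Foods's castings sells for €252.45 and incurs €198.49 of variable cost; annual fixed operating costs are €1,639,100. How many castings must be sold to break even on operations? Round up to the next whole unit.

30,377 castings

Unit CM = price − variable cost = €252.45 − €198.49 = €53.96.
Break-even Q = €1,639,100 / €53.96 = 30,376.20 → 30,377 castings.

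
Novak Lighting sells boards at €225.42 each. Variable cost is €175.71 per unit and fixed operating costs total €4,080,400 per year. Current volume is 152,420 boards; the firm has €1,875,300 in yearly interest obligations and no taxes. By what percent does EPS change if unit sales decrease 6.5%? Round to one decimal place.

Total contribution margin = 152,420 × €49.71 = €7,576,798.20.
Operating income = contribution − fixed costs = €7,576,798.20 − €4,080,400 = €3,496,398.20.
Interest = €1,875,300.00, so EBIT − I = €1,621,098.20.
DCL = total CM / (EBIT − I) = €7,576,798.20 / €1,621,098.20 = 4.6739.
EPS therefore changes by 4.6739 × (-6.5%) = -30.4%.

-30.4%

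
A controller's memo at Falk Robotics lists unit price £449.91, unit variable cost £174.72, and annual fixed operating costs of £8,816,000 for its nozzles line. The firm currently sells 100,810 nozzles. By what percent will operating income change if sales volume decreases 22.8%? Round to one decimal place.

-33.4%

Total contribution margin = 100,810 × £275.19 = £27,741,903.90.
Operating income = contribution − fixed costs = £27,741,903.90 − £8,816,000 = £18,925,903.90.
Degree of operating leverage = £27,741,903.90 / £18,925,903.90 = 1.4658.
%ΔEBIT = DOL × %ΔSales = 1.4658 × -22.8% = -33.4%.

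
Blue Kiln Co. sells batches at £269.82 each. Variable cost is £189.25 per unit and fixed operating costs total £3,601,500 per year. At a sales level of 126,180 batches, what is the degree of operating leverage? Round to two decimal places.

1.55

At 126,180 units, contribution = 126,180 × £80.57 = £10,166,322.60.
Subtracting fixed costs: EBIT = £10,166,322.60 − £3,601,500 = £6,564,822.60.
Degree of operating leverage = £10,166,322.60 / £6,564,822.60 = 1.5486.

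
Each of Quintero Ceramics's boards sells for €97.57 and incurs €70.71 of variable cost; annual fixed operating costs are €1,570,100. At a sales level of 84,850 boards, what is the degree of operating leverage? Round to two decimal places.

3.21

At 84,850 units, contribution = 84,850 × €26.86 = €2,279,071.00.
Subtracting fixed costs: EBIT = €2,279,071.00 − €1,570,100 = €708,971.00.
DOL = contribution ÷ EBIT = €2,279,071.00 ÷ €708,971.00 = 3.2146.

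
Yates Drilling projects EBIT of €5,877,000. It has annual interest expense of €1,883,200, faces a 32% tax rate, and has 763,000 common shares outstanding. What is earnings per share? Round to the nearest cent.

Pre-tax income = €5,877,000 − €1,883,200.00 = €3,993,800.00.
After tax at 32%: net income = €3,993,800.00 × 0.68 = €2,715,784.00.
EPS = €2,715,784.00 ÷ 763,000 = €3.56.

€3.56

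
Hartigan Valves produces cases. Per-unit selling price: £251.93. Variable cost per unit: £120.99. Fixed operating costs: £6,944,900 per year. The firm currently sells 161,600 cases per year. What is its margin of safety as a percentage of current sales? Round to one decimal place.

67.2%

Each unit contributes £251.93 − £120.99 = £130.94. Break-even units = £6,944,900 ÷ £130.94 = 53,038.80; break-even revenue = 53,038.80 × £251.93 = £13,362,063.98.
Current sales = 161,600 × £251.93 = £40,711,888.00.
Margin of safety = (£40,711,888.00 − £13,362,063.98) ÷ £40,711,888.00 = 67.2%.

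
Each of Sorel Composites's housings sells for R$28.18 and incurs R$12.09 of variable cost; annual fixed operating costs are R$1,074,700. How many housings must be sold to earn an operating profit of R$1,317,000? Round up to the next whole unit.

148,646 housings

Contribution margin per unit = R$28.18 − R$12.09 = R$16.09.
Need Q such that Q × R$16.09 − R$1,074,700 = R$1,317,000, i.e. Q = R$2,391,700 / R$16.09 = 148,645.12 → 148,646.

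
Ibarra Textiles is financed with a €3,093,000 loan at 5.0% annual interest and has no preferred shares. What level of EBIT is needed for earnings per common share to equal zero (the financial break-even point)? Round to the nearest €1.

Annual interest = 5.0% × €3,093,000 = €154,650.00.
With no preferred dividends, EPS = 0 when EBIT exactly covers interest, so the financial break-even EBIT is €154,650.00.

€154,650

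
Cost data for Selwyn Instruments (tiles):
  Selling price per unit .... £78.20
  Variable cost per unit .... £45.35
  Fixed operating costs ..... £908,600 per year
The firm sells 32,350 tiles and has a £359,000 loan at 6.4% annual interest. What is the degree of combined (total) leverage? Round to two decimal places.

8.10

At 32,350 units, contribution = 32,350 × £32.85 = £1,062,697.50.
Subtracting fixed costs: EBIT = £1,062,697.50 − £908,600 = £154,097.50. Interest = £22,976.00.
DOL = £1,062,697.50 ÷ £154,097.50 = 6.8963; DFL = £154,097.50 ÷ £131,121.50 = 1.1752.
DCL = DOL × DFL = 6.8963 × 1.1752 = 8.1045.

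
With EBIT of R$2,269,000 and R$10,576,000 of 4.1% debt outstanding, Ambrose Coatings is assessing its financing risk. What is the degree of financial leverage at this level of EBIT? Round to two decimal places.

Annual interest charges come to R$433,616.00.
DFL = EBIT ÷ (EBIT − I) = R$2,269,000 ÷ (R$2,269,000 − R$433,616.00) = R$2,269,000 ÷ R$1,835,384.00 = 1.2363.

1.24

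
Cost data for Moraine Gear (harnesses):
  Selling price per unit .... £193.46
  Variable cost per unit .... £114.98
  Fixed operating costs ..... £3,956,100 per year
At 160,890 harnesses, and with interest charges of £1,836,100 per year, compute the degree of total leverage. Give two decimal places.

Total contribution margin = 160,890 × £78.48 = £12,626,647.20.
Operating income = contribution − fixed costs = £12,626,647.20 − £3,956,100 = £8,670,547.20. Interest = £1,836,100.00.
DOL = £12,626,647.20 ÷ £8,670,547.20 = 1.4563; DFL = £8,670,547.20 ÷ £6,834,447.20 = 1.2687.
Combined leverage = 1.4563 × 1.2687 = 1.8476.

1.85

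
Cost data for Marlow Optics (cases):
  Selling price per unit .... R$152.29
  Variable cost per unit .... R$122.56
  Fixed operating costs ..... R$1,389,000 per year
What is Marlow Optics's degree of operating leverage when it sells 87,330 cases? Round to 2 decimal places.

2.15

At 87,330 units, contribution = 87,330 × R$29.73 = R$2,596,320.90.
Operating income = contribution − fixed costs = R$2,596,320.90 − R$1,389,000 = R$1,207,320.90.
DOL = contribution ÷ EBIT = R$2,596,320.90 ÷ R$1,207,320.90 = 2.1505.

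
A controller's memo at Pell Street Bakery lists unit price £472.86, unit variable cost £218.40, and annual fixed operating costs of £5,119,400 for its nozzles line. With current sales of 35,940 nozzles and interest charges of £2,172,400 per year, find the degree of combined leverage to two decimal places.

4.93

Contribution at this volume is 35,940 × £254.46 = £9,145,292.40.
Subtracting fixed costs: EBIT = £9,145,292.40 − £5,119,400 = £4,025,892.40. Interest = £2,172,400.00.
DOL = £9,145,292.40 ÷ £4,025,892.40 = 2.2716; DFL = £4,025,892.40 ÷ £1,853,492.40 = 2.1721.
Combined leverage = 2.2716 × 2.1721 = 4.9341.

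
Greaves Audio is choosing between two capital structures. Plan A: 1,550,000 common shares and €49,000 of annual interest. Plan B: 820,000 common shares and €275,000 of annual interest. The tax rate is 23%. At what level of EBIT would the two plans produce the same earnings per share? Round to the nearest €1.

Set EPS_A = EPS_B: (EBIT − €49,000)(1 − 0.23) ÷ 1,550,000 = (EBIT − €275,000)(1 − 0.23) ÷ 820,000.
Cancelling (1 − t) and cross-multiplying: 820,000·(EBIT − 49,000) = 1,550,000·(EBIT − 275,000).
Solving, EBIT = (275,000·1,550,000 − 49,000·820,000) / (1,550,000 − 820,000) = 386,070,000,000 / 730,000 = 528,863.01.

€528,863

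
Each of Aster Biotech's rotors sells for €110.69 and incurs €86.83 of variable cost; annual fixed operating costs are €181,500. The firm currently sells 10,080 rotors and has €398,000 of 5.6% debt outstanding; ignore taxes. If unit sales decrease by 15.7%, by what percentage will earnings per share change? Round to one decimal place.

Total contribution margin = 10,080 × €23.86 = €240,508.80.
Operating income = contribution − fixed costs = €240,508.80 − €181,500 = €59,008.80.
After interest of €22,288.00, pre-tax earnings = €36,720.80.
Degree of combined leverage = contribution ÷ (EBIT − I) = €240,508.80 ÷ €36,720.80 = 6.5497.
EPS therefore changes by 6.5497 × (-15.7%) = -102.8%.

-102.8%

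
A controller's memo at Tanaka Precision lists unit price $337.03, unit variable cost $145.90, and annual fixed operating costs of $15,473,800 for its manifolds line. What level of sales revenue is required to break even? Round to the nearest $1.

$27,285,799

CM per unit = $337.03 − $145.90 = $191.13; CM ratio = $191.13 / $337.03 = 0.5671.
Break-even sales = FC ÷ CM ratio = $15,473,800 × $337.03 / $191.13 = $27,285,799.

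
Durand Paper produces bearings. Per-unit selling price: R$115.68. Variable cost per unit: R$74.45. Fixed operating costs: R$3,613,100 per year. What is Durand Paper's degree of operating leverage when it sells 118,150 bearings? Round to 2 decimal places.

3.87

Total contribution margin = 118,150 × R$41.23 = R$4,871,324.50.
Operating income = contribution − fixed costs = R$4,871,324.50 − R$3,613,100 = R$1,258,224.50.
DOL = contribution ÷ EBIT = R$4,871,324.50 ÷ R$1,258,224.50 = 3.8716.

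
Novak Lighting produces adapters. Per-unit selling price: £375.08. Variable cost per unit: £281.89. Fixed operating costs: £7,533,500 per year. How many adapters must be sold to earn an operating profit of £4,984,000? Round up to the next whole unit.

134,323 adapters

Contribution margin per unit = £375.08 − £281.89 = £93.19.
Units = (FC + target) / CM = (£7,533,500 + £4,984,000) / £93.19 = 134,322.35, so 134,323 adapters.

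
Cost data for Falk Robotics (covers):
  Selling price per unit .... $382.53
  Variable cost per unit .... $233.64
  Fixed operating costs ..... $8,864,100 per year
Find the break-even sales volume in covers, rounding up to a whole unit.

Each unit contributes $382.53 − $233.64 = $148.89.
Break-even Q = $8,864,100 / $148.89 = 59,534.56 → 59,535 covers.

59,535 covers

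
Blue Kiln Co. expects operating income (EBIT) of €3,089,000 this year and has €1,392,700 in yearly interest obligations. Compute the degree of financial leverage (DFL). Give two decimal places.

Interest = €1,392,700.00.
Degree of financial leverage = EBIT / (EBIT − interest) = €3,089,000 / €1,696,300.00 = 1.8210.

1.82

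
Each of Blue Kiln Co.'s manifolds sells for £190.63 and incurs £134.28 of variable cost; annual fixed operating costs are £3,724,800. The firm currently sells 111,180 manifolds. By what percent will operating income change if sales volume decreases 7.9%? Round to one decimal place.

Contribution at this volume is 111,180 × £56.35 = £6,264,993.00.
Operating income = contribution − fixed costs = £6,264,993.00 − £3,724,800 = £2,540,193.00.
DOL = contribution ÷ EBIT = £6,264,993.00 ÷ £2,540,193.00 = 2.4663.
Operating income changes by 2.4663 × -7.9% = -19.5%.

-19.5%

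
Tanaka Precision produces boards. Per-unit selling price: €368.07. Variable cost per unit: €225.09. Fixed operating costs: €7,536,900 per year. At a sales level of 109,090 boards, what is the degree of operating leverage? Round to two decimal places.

At 109,090 units, contribution = 109,090 × €142.98 = €15,597,688.20.
EBIT = €15,597,688.20 − €7,536,900 = €8,060,788.20.
DOL = contribution ÷ EBIT = €15,597,688.20 ÷ €8,060,788.20 = 1.9350.

1.94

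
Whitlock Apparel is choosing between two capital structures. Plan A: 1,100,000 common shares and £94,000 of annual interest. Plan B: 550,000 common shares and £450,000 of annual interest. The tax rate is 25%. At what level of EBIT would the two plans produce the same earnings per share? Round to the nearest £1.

£806,000

Set EPS_A = EPS_B: (EBIT − £94,000)(1 − 0.25) ÷ 1,100,000 = (EBIT − £450,000)(1 − 0.25) ÷ 550,000.
Cancelling (1 − t) and cross-multiplying: 550,000·(EBIT − 94,000) = 1,100,000·(EBIT − 450,000).
Solving, EBIT = (450,000·1,100,000 − 94,000·550,000) / (1,100,000 − 550,000) = 443,300,000,000 / 550,000 = 806,000.00.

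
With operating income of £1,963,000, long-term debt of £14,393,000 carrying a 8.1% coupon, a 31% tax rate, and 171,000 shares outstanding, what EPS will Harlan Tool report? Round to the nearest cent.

Interest = £1,165,833.00, so EBT = £1,963,000 − £1,165,833.00 = £797,167.00.
Net income = £797,167.00 × (1 − 0.31) = £550,045.23.
Per share: £550,045.23 / 171,000 shares = £3.22.

£3.22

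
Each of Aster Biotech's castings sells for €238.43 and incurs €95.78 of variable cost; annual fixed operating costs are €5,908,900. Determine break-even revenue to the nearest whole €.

€9,876,334

CM per unit = €238.43 − €95.78 = €142.65; CM ratio = €142.65 / €238.43 = 0.5983.
Break-even revenue = fixed costs × price ÷ CM = €5,908,900 × €238.43 ÷ €142.65 = €9,876,334.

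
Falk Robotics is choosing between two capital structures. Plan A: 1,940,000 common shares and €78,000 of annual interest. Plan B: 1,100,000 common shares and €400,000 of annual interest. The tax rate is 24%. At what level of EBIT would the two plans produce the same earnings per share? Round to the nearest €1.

At indifference, (EBIT − 78,000)(1 − t)/1,940,000 = (EBIT − 400,000)(1 − t)/1,100,000.
The (1 − t) factor cancels: (EBIT − 78,000) × 1,100,000 = (EBIT − 400,000) × 1,940,000.
Solving, EBIT = (400,000·1,940,000 − 78,000·1,100,000) / (1,940,000 − 1,100,000) = 690,200,000,000 / 840,000 = 821,666.67.

€821,667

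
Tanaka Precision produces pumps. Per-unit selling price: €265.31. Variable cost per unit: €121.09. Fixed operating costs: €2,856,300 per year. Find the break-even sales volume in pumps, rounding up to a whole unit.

19,806 pumps

Unit CM = price − variable cost = €265.31 − €121.09 = €144.22.
Break-even Q = €2,856,300 / €144.22 = 19,805.16 → 19,806 pumps.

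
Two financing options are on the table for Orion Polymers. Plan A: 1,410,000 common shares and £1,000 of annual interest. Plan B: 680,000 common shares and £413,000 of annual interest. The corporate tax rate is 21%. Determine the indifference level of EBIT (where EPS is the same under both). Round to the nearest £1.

£796,781

Set EPS_A = EPS_B: (EBIT − £1,000)(1 − 0.21) ÷ 1,410,000 = (EBIT − £413,000)(1 − 0.21) ÷ 680,000.
The (1 − t) factor cancels: (EBIT − 1,000) × 680,000 = (EBIT − 413,000) × 1,410,000.
Solving, EBIT = (413,000·1,410,000 − 1,000·680,000) / (1,410,000 − 680,000) = 581,650,000,000 / 730,000 = 796,780.82.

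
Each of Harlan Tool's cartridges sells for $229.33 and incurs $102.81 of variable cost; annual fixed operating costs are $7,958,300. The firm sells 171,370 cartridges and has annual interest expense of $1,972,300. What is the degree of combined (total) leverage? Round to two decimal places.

At 171,370 units, contribution = 171,370 × $126.52 = $21,681,732.40.
EBIT = $21,681,732.40 − $7,958,300 = $13,723,432.40. Interest = $1,972,300.00.
DOL = $21,681,732.40 ÷ $13,723,432.40 = 1.5799; DFL = $13,723,432.40 ÷ $11,751,132.40 = 1.1678.
Combined leverage = 1.5799 × 1.1678 = 1.8450.

1.85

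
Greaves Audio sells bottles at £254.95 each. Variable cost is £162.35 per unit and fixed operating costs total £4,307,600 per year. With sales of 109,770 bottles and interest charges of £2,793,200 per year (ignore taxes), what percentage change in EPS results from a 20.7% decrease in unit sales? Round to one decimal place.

Contribution at this volume is 109,770 × £92.60 = £10,164,702.00.
Subtracting fixed costs: EBIT = £10,164,702.00 − £4,307,600 = £5,857,102.00.
After interest of £2,793,200.00, pre-tax earnings = £3,063,902.00.
DCL = total CM / (EBIT − I) = £10,164,702.00 / £3,063,902.00 = 3.3176.
%ΔEPS = DCL × %ΔSales = 3.3176 × -20.7% = -68.7%.

-68.7%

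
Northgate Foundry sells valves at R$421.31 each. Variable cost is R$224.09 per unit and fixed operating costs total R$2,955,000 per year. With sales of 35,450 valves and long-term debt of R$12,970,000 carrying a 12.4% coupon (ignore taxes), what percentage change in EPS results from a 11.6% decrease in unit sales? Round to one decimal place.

-33.4%

Contribution at this volume is 35,450 × R$197.22 = R$6,991,449.00.
Subtracting fixed costs: EBIT = R$6,991,449.00 − R$2,955,000 = R$4,036,449.00.
After interest of R$1,608,280.00, pre-tax earnings = R$2,428,169.00.
Degree of combined leverage = contribution ÷ (EBIT − I) = R$6,991,449.00 ÷ R$2,428,169.00 = 2.8793.
EPS therefore changes by 2.8793 × (-11.6%) = -33.4%.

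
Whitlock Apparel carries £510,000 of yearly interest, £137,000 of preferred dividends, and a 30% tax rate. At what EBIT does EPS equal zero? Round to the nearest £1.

£705,714

Preferred dividends are paid after tax, so their pre-tax equivalent is £137,000 ÷ (1 − 0.30) = £195,714.29.
EPS = 0 when EBIT covers interest plus the pre-tax preferred burden: £510,000 + £195,714.29 = £705,714.29.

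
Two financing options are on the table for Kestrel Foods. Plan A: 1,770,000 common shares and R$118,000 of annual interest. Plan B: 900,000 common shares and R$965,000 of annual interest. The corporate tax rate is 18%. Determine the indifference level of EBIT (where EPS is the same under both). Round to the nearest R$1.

At indifference, (EBIT − 118,000)(1 − t)/1,770,000 = (EBIT − 965,000)(1 − t)/900,000.
Cancelling (1 − t) and cross-multiplying: 900,000·(EBIT − 118,000) = 1,770,000·(EBIT − 965,000).
EBIT × (1,770,000 − 900,000) = 965,000 × 1,770,000 − 118,000 × 900,000 = 1,601,850,000,000, so EBIT = 1,601,850,000,000 ÷ 870,000 = 1,841,206.90.

R$1,841,207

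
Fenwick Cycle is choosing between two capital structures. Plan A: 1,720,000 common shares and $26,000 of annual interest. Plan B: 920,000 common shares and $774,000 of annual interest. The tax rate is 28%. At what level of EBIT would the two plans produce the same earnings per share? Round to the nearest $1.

$1,634,200

At indifference, (EBIT − 26,000)(1 − t)/1,720,000 = (EBIT − 774,000)(1 − t)/920,000.
Cancelling (1 − t) and cross-multiplying: 920,000·(EBIT − 26,000) = 1,720,000·(EBIT − 774,000).
EBIT × (1,720,000 − 920,000) = 774,000 × 1,720,000 − 26,000 × 920,000 = 1,307,360,000,000, so EBIT = 1,307,360,000,000 ÷ 800,000 = 1,634,200.00.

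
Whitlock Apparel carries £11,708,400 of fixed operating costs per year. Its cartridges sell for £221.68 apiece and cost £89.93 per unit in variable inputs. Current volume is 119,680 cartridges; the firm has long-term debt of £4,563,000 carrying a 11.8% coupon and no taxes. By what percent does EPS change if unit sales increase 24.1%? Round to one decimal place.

+107.9%

Total contribution margin = 119,680 × £131.75 = £15,767,840.00.
EBIT = £15,767,840.00 − £11,708,400 = £4,059,440.00.
After interest of £538,434.00, pre-tax earnings = £3,521,006.00.
DCL = total CM / (EBIT − I) = £15,767,840.00 / £3,521,006.00 = 4.4782.
EPS therefore changes by 4.4782 × (+24.1%) = +107.9%.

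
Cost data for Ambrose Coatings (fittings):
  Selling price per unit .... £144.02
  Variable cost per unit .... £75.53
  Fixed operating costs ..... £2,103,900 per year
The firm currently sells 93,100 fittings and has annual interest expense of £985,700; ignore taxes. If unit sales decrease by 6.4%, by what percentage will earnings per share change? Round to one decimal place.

At 93,100 units, contribution = 93,100 × £68.49 = £6,376,419.00.
EBIT = £6,376,419.00 − £2,103,900 = £4,272,519.00.
Interest = £985,700.00, so EBIT − I = £3,286,819.00.
Degree of combined leverage = contribution ÷ (EBIT − I) = £6,376,419.00 ÷ £3,286,819.00 = 1.9400.
EPS therefore changes by 1.9400 × (-6.4%) = -12.4%.

-12.4%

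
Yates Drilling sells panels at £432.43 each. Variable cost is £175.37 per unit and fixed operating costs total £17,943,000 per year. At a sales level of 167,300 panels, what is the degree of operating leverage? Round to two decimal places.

1.72

Total contribution margin = 167,300 × £257.06 = £43,006,138.00.
Subtracting fixed costs: EBIT = £43,006,138.00 − £17,943,000 = £25,063,138.00.
So DOL = total CM / EBIT = £43,006,138.00 / £25,063,138.00 = 1.7159.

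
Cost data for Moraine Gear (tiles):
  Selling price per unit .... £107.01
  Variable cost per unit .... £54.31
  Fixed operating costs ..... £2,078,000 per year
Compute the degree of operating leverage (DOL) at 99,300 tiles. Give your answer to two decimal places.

1.66

Contribution at this volume is 99,300 × £52.70 = £5,233,110.00.
Subtracting fixed costs: EBIT = £5,233,110.00 − £2,078,000 = £3,155,110.00.
DOL = contribution ÷ EBIT = £5,233,110.00 ÷ £3,155,110.00 = 1.6586.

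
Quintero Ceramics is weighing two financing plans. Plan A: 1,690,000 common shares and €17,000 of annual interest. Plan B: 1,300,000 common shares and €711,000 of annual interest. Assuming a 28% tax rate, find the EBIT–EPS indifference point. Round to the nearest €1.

Set EPS_A = EPS_B: (EBIT − €17,000)(1 − 0.28) ÷ 1,690,000 = (EBIT − €711,000)(1 − 0.28) ÷ 1,300,000.
Cancelling (1 − t) and cross-multiplying: 1,300,000·(EBIT − 17,000) = 1,690,000·(EBIT − 711,000).
Solving, EBIT = (711,000·1,690,000 − 17,000·1,300,000) / (1,690,000 − 1,300,000) = 1,179,490,000,000 / 390,000 = 3,024,333.33.

€3,024,333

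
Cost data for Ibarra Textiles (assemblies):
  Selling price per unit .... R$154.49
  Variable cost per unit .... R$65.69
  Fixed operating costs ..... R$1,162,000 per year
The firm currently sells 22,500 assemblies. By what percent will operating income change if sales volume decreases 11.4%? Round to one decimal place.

At 22,500 units, contribution = 22,500 × R$88.80 = R$1,998,000.00.
EBIT = R$1,998,000.00 − R$1,162,000 = R$836,000.00.
Degree of operating leverage = R$1,998,000.00 / R$836,000.00 = 2.3900.
Operating income changes by 2.3900 × -11.4% = -27.2%.

-27.2%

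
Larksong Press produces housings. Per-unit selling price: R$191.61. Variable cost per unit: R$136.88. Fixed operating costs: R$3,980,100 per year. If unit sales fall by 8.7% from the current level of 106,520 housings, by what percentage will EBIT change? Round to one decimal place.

-27.4%

At 106,520 units, contribution = 106,520 × R$54.73 = R$5,829,839.60.
Subtracting fixed costs: EBIT = R$5,829,839.60 − R$3,980,100 = R$1,849,739.60.
So DOL = total CM / EBIT = R$5,829,839.60 / R$1,849,739.60 = 3.1517.
Operating income changes by 3.1517 × -8.7% = -27.4%.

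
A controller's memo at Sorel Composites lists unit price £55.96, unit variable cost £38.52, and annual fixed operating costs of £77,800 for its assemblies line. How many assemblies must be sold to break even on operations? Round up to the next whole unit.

4,462 assemblies

Contribution margin per unit = £55.96 − £38.52 = £17.44.
Break-even volume = fixed costs ÷ CM per unit = £77,800 ÷ £17.44 = 4,461.01, so 4,462 assemblies.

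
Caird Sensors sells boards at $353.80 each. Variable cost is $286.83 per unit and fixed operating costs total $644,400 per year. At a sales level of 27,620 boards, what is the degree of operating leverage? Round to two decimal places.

1.53

Total contribution margin = 27,620 × $66.97 = $1,849,711.40.
Subtracting fixed costs: EBIT = $1,849,711.40 − $644,400 = $1,205,311.40.
Degree of operating leverage = $1,849,711.40 / $1,205,311.40 = 1.5346.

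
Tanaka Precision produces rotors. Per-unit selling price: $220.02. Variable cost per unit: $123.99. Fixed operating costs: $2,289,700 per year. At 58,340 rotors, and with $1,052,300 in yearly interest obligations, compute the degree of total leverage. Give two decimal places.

Contribution at this volume is 58,340 × $96.03 = $5,602,390.20.
Subtracting fixed costs: EBIT = $5,602,390.20 − $2,289,700 = $3,312,690.20. Interest = $1,052,300.00, so EBIT − I = $2,260,390.20.
DCL = contribution ÷ (EBIT − I) = $5,602,390.20 ÷ $2,260,390.20 = 2.4785.

2.48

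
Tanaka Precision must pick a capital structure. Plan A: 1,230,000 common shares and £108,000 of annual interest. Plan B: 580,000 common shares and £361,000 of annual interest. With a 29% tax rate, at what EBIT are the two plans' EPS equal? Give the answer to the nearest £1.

Set EPS_A = EPS_B: (EBIT − £108,000)(1 − 0.29) ÷ 1,230,000 = (EBIT − £361,000)(1 − 0.29) ÷ 580,000.
Cancelling (1 − t) and cross-multiplying: 580,000·(EBIT − 108,000) = 1,230,000·(EBIT − 361,000).
EBIT × (1,230,000 − 580,000) = 361,000 × 1,230,000 − 108,000 × 580,000 = 381,390,000,000, so EBIT = 381,390,000,000 ÷ 650,000 = 586,753.85.

£586,754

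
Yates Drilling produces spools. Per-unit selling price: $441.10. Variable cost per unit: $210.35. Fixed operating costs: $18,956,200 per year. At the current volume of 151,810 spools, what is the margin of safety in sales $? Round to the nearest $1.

Each unit contributes $441.10 − $210.35 = $230.75. Break-even units = $18,956,200 ÷ $230.75 = 82,150.38; break-even revenue = 82,150.38 × $441.10 = $36,236,532.26.
Current sales = 151,810 × $441.10 = $66,963,391.00.
Margin of safety = $66,963,391.00 − $36,236,532.26 = $30,726,859.

$30,726,859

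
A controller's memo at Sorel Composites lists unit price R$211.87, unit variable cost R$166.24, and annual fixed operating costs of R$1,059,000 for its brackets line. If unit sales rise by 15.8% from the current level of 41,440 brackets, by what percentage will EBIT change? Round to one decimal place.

+35.9%

At 41,440 units, contribution = 41,440 × R$45.63 = R$1,890,907.20.
Operating income = contribution − fixed costs = R$1,890,907.20 − R$1,059,000 = R$831,907.20.
So DOL = total CM / EBIT = R$1,890,907.20 / R$831,907.20 = 2.2730.
So EBIT moves 2.2730 × (+15.8%) = +35.9%.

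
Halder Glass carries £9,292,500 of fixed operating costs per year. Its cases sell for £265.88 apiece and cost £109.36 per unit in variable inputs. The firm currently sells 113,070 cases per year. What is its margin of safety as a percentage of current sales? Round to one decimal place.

47.5%

Unit CM = price − variable cost = £265.88 − £109.36 = £156.52. Break-even units = £9,292,500 ÷ £156.52 = 59,369.41; break-even revenue = 59,369.41 × £265.88 = £15,785,138.64.
Actual sales revenue = 113,070 × £265.88 = £30,063,051.60.
Margin of safety = (£30,063,051.60 − £15,785,138.64) ÷ £30,063,051.60 = 47.5%.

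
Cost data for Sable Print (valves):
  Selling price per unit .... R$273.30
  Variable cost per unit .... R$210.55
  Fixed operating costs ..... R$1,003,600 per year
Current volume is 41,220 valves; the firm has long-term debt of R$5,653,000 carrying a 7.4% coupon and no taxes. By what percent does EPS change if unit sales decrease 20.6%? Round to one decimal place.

-45.8%

At 41,220 units, contribution = 41,220 × R$62.75 = R$2,586,555.00.
Subtracting fixed costs: EBIT = R$2,586,555.00 − R$1,003,600 = R$1,582,955.00.
Interest = R$418,322.00, so EBIT − I = R$1,164,633.00.
DCL = total CM / (EBIT − I) = R$2,586,555.00 / R$1,164,633.00 = 2.2209.
EPS therefore changes by 2.2209 × (-20.6%) = -45.8%.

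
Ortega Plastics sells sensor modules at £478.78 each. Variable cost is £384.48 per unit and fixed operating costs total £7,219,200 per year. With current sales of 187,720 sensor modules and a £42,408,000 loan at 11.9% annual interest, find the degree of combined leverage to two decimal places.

At 187,720 units, contribution = 187,720 × £94.30 = £17,701,996.00.
EBIT = £17,701,996.00 − £7,219,200 = £10,482,796.00. Interest = £5,046,552.00.
DOL = £17,701,996.00 ÷ £10,482,796.00 = 1.6887; DFL = £10,482,796.00 ÷ £5,436,244.00 = 1.9283.
DCL = DOL × DFL = 1.6887 × 1.9283 = 3.2563.

3.26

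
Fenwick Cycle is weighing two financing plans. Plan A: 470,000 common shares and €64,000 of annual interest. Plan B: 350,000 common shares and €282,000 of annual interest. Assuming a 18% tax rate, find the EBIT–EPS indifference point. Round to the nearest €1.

At indifference, (EBIT − 64,000)(1 − t)/470,000 = (EBIT − 282,000)(1 − t)/350,000.
Cancelling (1 − t) and cross-multiplying: 350,000·(EBIT − 64,000) = 470,000·(EBIT − 282,000).
Solving, EBIT = (282,000·470,000 − 64,000·350,000) / (470,000 − 350,000) = 110,140,000,000 / 120,000 = 917,833.33.

€917,833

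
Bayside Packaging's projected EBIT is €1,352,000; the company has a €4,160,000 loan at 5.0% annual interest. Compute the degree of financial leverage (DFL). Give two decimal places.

Interest = €208,000.00.
Degree of financial leverage = EBIT / (EBIT − interest) = €1,352,000 / €1,144,000.00 = 1.1818.

1.18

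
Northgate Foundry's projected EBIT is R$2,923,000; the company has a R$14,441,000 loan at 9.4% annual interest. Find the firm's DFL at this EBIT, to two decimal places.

1.87

Interest = R$1,357,454.00.
DFL = EBIT ÷ (EBIT − I) = R$2,923,000 ÷ (R$2,923,000 − R$1,357,454.00) = R$2,923,000 ÷ R$1,565,546.00 = 1.8671.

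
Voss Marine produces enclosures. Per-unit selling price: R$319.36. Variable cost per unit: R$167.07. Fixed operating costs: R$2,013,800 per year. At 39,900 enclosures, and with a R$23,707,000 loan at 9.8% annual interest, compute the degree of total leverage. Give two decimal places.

At 39,900 units, contribution = 39,900 × R$152.29 = R$6,076,371.00.
Subtracting fixed costs: EBIT = R$6,076,371.00 − R$2,013,800 = R$4,062,571.00. Interest = R$2,323,286.00, so EBIT − I = R$1,739,285.00.
Degree of total leverage = total CM / (EBIT − interest) = R$6,076,371.00 / R$1,739,285.00 = 3.4936.

3.49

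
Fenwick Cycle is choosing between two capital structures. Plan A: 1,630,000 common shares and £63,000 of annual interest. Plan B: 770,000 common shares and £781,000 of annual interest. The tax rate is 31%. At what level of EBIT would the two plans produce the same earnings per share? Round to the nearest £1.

At indifference, (EBIT − 63,000)(1 − t)/1,630,000 = (EBIT − 781,000)(1 − t)/770,000.
The (1 − t) factor cancels: (EBIT − 63,000) × 770,000 = (EBIT − 781,000) × 1,630,000.
Solving, EBIT = (781,000·1,630,000 − 63,000·770,000) / (1,630,000 − 770,000) = 1,224,520,000,000 / 860,000 = 1,423,860.47.

£1,423,860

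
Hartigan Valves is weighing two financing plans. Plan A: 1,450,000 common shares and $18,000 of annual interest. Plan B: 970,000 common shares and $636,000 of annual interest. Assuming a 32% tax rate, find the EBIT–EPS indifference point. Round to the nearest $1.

At indifference, (EBIT − 18,000)(1 − t)/1,450,000 = (EBIT − 636,000)(1 − t)/970,000.
Cancelling (1 − t) and cross-multiplying: 970,000·(EBIT − 18,000) = 1,450,000·(EBIT − 636,000).
Solving, EBIT = (636,000·1,450,000 − 18,000·970,000) / (1,450,000 − 970,000) = 904,740,000,000 / 480,000 = 1,884,875.00.

$1,884,875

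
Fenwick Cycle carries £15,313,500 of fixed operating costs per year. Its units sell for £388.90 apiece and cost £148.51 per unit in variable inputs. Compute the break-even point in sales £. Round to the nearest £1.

Contribution margin per unit = £388.90 − £148.51 = £240.39, a CM ratio of £240.39 ÷ £388.90 = 0.6181.
Break-even sales = FC ÷ CM ratio = £15,313,500 × £388.90 / £240.39 = £24,773,993.

£24,773,993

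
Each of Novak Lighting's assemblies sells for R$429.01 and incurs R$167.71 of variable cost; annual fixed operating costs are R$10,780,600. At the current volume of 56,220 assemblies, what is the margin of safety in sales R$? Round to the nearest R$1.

R$6,419,037

Contribution margin per unit = R$429.01 − R$167.71 = R$261.30. Break-even units = R$10,780,600 ÷ R$261.30 = 41,257.56; break-even revenue = 41,257.56 × R$429.01 = R$17,699,905.11.
Current sales = 56,220 × R$429.01 = R$24,118,942.20.
Margin of safety = R$24,118,942.20 − R$17,699,905.11 = R$6,419,037.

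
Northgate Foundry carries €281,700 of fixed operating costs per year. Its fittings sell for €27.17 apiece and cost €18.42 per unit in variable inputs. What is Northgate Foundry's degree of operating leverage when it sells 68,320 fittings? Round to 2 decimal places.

1.89

Total contribution margin = 68,320 × €8.75 = €597,800.00.
Operating income = contribution − fixed costs = €597,800.00 − €281,700 = €316,100.00.
Degree of operating leverage = €597,800.00 / €316,100.00 = 1.8912.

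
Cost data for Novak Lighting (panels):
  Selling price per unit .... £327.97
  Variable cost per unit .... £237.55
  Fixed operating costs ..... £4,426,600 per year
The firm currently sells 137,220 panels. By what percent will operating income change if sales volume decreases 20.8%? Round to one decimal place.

At 137,220 units, contribution = 137,220 × £90.42 = £12,407,432.40.
EBIT = £12,407,432.40 − £4,426,600 = £7,980,832.40.
So DOL = total CM / EBIT = £12,407,432.40 / £7,980,832.40 = 1.5547.
So EBIT moves 1.5547 × (-20.8%) = -32.3%.

-32.3%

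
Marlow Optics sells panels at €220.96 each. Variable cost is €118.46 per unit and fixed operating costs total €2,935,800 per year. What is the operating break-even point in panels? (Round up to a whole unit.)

28,642 panels

Each unit contributes €220.96 − €118.46 = €102.50.
Break-even volume = fixed costs ÷ CM per unit = €2,935,800 ÷ €102.50 = 28,641.95, so 28,642 panels.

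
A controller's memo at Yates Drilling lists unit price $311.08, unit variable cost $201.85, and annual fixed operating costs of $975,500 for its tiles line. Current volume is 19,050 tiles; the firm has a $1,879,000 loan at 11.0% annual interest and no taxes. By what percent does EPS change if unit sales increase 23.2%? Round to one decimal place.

At 19,050 units, contribution = 19,050 × $109.23 = $2,080,831.50.
EBIT = $2,080,831.50 − $975,500 = $1,105,331.50.
After interest of $206,690.00, pre-tax earnings = $898,641.50.
DCL = total CM / (EBIT − I) = $2,080,831.50 / $898,641.50 = 2.3155.
EPS therefore changes by 2.3155 × (+23.2%) = +53.7%.

+53.7%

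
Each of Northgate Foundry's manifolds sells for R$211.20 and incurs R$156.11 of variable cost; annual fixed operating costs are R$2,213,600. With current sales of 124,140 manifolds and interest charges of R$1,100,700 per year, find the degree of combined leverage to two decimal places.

1.94

Total contribution margin = 124,140 × R$55.09 = R$6,838,872.60.
Subtracting fixed costs: EBIT = R$6,838,872.60 − R$2,213,600 = R$4,625,272.60. Interest = R$1,100,700.00, so EBIT − I = R$3,524,572.60.
DCL = contribution ÷ (EBIT − I) = R$6,838,872.60 ÷ R$3,524,572.60 = 1.9403.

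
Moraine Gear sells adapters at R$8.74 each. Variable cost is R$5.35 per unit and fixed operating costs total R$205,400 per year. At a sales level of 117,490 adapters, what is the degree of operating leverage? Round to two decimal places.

2.06

At 117,490 units, contribution = 117,490 × R$3.39 = R$398,291.10.
EBIT = R$398,291.10 − R$205,400 = R$192,891.10.
So DOL = total CM / EBIT = R$398,291.10 / R$192,891.10 = 2.0648.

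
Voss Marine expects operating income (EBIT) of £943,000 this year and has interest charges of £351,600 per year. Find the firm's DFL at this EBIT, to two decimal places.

1.59

Interest = £351,600.00.
DFL = EBIT ÷ (EBIT − I) = £943,000 ÷ (£943,000 − £351,600.00) = £943,000 ÷ £591,400.00 = 1.5945.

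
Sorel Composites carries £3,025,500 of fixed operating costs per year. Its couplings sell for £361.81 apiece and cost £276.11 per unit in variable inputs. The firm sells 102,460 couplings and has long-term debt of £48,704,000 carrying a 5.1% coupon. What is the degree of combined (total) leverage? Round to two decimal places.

2.68

Contribution at this volume is 102,460 × £85.70 = £8,780,822.00.
Operating income = contribution − fixed costs = £8,780,822.00 − £3,025,500 = £5,755,322.00. Interest = £2,483,904.00, so EBIT − I = £3,271,418.00.
DCL = contribution ÷ (EBIT − I) = £8,780,822.00 ÷ £3,271,418.00 = 2.6841.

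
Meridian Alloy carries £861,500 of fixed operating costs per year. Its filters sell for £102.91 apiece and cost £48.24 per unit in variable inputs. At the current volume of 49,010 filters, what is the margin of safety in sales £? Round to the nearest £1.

£3,421,944

Contribution margin per unit = £102.91 − £48.24 = £54.67. Break-even units = £861,500 ÷ £54.67 = 15,758.19; break-even revenue = 15,758.19 × £102.91 = £1,621,674.87.
Current sales = 49,010 × £102.91 = £5,043,619.10.
Margin of safety = £5,043,619.10 − £1,621,674.87 = £3,421,944.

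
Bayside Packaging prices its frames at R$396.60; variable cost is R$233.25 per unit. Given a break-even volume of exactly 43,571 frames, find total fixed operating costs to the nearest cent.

Each unit contributes R$396.60 − R$233.25 = R$163.35.
Since BE = FC / CM, FC = 43,571 × R$163.35 = R$7,117,322.85.

R$7,117,322.85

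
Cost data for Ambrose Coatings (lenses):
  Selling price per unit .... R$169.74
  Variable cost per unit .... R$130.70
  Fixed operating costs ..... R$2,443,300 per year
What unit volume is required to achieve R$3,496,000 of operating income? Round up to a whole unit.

152,134 lenses

Unit CM = price − variable cost = R$169.74 − R$130.70 = R$39.04.
Required volume = (fixed costs + target profit) ÷ CM = (R$2,443,300 + R$3,496,000) ÷ R$39.04 = 152,133.71, so 152,134 lenses.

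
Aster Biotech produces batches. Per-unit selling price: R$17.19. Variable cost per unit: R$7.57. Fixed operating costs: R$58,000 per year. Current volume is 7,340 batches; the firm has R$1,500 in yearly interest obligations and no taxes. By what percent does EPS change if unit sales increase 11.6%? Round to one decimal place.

Total contribution margin = 7,340 × R$9.62 = R$70,610.80.
Subtracting fixed costs: EBIT = R$70,610.80 − R$58,000 = R$12,610.80.
Interest = R$1,500.00, so EBIT − I = R$11,110.80.
Degree of combined leverage = contribution ÷ (EBIT − I) = R$70,610.80 ÷ R$11,110.80 = 6.3551.
%ΔEPS = DCL × %ΔSales = 6.3551 × +11.6% = +73.7%.

+73.7%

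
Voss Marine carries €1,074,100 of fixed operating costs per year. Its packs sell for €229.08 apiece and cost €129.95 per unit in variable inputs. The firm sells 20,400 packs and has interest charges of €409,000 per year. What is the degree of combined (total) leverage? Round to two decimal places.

3.75

At 20,400 units, contribution = 20,400 × €99.13 = €2,022,252.00.
Subtracting fixed costs: EBIT = €2,022,252.00 − €1,074,100 = €948,152.00. Interest = €409,000.00, so EBIT − I = €539,152.00.
Degree of total leverage = total CM / (EBIT − interest) = €2,022,252.00 / €539,152.00 = 3.7508.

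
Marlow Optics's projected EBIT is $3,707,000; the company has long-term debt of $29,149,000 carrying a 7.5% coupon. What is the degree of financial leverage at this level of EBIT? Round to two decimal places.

Annual interest charges come to $2,186,175.00.
Degree of financial leverage = EBIT / (EBIT − interest) = $3,707,000 / $1,520,825.00 = 2.4375.

2.44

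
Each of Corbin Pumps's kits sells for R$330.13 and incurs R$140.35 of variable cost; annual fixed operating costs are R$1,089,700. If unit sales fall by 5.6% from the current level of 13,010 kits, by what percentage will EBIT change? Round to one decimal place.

Total contribution margin = 13,010 × R$189.78 = R$2,469,037.80.
Subtracting fixed costs: EBIT = R$2,469,037.80 − R$1,089,700 = R$1,379,337.80.
Degree of operating leverage = R$2,469,037.80 / R$1,379,337.80 = 1.7900.
So EBIT moves 1.7900 × (-5.6%) = -10.0%.

-10.0%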